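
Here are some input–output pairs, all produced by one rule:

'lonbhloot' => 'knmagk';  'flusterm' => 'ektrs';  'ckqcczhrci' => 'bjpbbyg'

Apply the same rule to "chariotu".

bgzqh

Looking at the pairs, the operation is to shift every letter 1 place backward in the alphabet (wrapping around), then delete the last 3 characters.
On "chariotu" that produces "bgzqh".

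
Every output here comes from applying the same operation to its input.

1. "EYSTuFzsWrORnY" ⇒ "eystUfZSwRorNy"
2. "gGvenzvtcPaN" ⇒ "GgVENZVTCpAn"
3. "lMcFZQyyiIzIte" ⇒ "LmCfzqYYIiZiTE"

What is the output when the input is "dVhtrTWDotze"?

In each case the input is transformed by: flip the case of every letter.
Applying that to "dVhtrTWDotze" gives "DvHTRtwdOTZE".

DvHTRtwdOTZE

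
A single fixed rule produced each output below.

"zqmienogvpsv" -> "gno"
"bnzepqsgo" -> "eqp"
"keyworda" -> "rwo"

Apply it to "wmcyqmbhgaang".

The transformation: take characters alternately from the front and the back (1st, last, 2nd, 2nd-last, ...), then keep only the last 3 characters.
On "wmcyqmbhgaang" that produces "mhb".

mhb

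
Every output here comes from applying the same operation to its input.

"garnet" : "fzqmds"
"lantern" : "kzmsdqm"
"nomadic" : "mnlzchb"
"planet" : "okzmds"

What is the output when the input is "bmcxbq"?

Each output is the input with this applied: shift every letter 1 place backward in the alphabet (wrapping around).
Doing the same to "bmcxbq": "albwap".

albwap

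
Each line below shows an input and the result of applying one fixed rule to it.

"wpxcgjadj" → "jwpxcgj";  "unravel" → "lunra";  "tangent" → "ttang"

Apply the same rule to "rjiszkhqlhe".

erjiszkhq

Rule — move the last 3 characters to the front (rotate right by 3), then delete the first 2 characters.
Working it through for "rjiszkhqlhe": intermediate "lherjiszkhq", final "erjiszkhq".
(Check on "unravel": → "velunra" → "lunra" ✓)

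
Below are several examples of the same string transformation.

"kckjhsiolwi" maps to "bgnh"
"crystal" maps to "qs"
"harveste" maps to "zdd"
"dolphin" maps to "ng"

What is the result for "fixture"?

ht

The pattern: shift every letter 1 place backward in the alphabet (wrapping around), then keep one character in every 3, starting at position 2 (positions 2nd, 5th, 8th, ...).
For "fixture", step one produces "ehwstqd"; step two turns that into "ht".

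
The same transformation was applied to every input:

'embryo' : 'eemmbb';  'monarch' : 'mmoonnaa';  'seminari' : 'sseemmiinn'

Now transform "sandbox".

The rule is to delete the last 3 characters, then double every character.
So "sandbox" becomes "ssaanndd".

ssaanndd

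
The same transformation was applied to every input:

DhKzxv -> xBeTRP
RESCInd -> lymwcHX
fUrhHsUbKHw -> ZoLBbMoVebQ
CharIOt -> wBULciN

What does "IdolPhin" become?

cXIFjBCH

In each case the input is transformed by: shift every letter 6 places backward in the alphabet (wrapping around), then flip the case of every letter.
Applying both steps to "IdolPhin": "CxifJbch", then "cXIFjBCH".
(Check on "CharIOt": → "WbulCIn" → "wBULciN" ✓)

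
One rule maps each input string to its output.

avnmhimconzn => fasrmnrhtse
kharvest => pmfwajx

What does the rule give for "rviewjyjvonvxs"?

wanjbodoatsac

The pattern: delete the last character, then shift every letter 5 places forward in the alphabet (wrapping around).
Starting from "rviewjyjvonvxs": after the first operation, "rviewjyjvonvx"; after the second, "wanjbodoatsac".
(Check on "kharvest": → "kharves" → "pmfwajx" ✓)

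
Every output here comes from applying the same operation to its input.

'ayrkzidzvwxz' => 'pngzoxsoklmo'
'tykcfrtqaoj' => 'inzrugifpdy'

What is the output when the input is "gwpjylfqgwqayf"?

The rule is to shift every letter 11 places backward in the alphabet (wrapping around).
Applying that to "gwpjylfqgwqayf" gives "vleynaufvlfpnu".

vleynaufvlfpnu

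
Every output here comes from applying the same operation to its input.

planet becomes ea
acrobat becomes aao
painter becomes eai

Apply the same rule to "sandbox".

oa

Each output is the input with this applied: move the last 3 characters to the front (rotate right by 3), then keep only the vowels.
Doing the same to "sandbox": "oa".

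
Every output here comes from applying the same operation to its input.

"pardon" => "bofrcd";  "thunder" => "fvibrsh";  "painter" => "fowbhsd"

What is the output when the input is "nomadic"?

Rule — shift every letter 12 places backward in the alphabet (wrapping around), then swap the first and last characters.
For "nomadic", step one produces "bcaorwq"; step two turns that into "qcaorwb".

qcaorwb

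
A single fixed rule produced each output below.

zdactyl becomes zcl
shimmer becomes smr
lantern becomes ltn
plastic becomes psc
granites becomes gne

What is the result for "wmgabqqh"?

waq

Looking at the pairs, the operation is to keep one character in every 3, starting at position 1 (positions 1st, 4th, 7th, ...).
"wmgabqqh" → "waq".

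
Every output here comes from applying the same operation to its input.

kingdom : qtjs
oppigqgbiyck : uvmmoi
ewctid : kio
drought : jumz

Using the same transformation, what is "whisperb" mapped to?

The transformation: keep every other character starting from the first (positions 1st, 3rd, 5th, ...), then shift every letter 6 places forward in the alphabet (wrapping around).
Applying both steps to "whisperb": "wipr", then "covx".

covx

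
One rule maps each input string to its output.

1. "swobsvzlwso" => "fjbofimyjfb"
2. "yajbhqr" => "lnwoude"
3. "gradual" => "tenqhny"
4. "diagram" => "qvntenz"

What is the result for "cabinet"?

The pattern: shift every letter 13 places forward in the alphabet (wrapping around) — i.e. ROT13.
Doing the same to "cabinet": "pnovarg".

pnovarg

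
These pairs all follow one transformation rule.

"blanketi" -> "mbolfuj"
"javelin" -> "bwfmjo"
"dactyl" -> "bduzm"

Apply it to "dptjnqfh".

qukorgi

The transformation: shift every letter 1 place forward in the alphabet (wrapping around), then delete the first character.
Applying both steps to "dptjnqfh": "equkorgi", then "qukorgi".
(Check on "blanketi": → "cmbolfuj" → "mbolfuj" ✓)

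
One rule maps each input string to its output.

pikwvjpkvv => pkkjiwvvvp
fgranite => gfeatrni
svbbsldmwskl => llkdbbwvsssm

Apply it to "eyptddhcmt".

heddcyttpm

In each case the input is transformed by: sort the characters into reverse alphabetical order, then swap the front and back halves of the string.
Starting from "eyptddhcmt": after the first operation, "yttpmheddc"; after the second, "heddcyttpm".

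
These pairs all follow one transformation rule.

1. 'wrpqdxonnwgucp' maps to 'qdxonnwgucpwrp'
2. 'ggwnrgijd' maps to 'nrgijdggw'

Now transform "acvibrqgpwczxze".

What's happening: move the first 3 characters to the end (rotate left by 3).
So "acvibrqgpwczxze" becomes "ibrqgpwczxzeacv".

ibrqgpwczxzeacv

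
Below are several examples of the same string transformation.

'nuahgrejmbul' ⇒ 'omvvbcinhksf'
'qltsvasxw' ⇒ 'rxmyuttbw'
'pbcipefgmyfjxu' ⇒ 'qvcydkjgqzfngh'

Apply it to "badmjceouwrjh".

The pattern: take characters alternately from the front and the back (1st, last, 2nd, 2nd-last, ...), then shift every letter 1 place forward in the alphabet (wrapping around).
"badmjceouwrjh" → "bhajdrmwjucoe" → "cibkesnxkvdpf".

cibkesnxkvdpf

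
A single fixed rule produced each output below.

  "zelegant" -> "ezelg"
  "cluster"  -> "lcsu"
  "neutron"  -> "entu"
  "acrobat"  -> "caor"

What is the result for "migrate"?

What's happening: delete the last 3 characters, then swap each adjacent pair of characters (1↔2, 3↔4, ...).
Applying that to "migrate" gives "imrg".
(Check on "neutron": → "neut" → "entu" ✓)

imrg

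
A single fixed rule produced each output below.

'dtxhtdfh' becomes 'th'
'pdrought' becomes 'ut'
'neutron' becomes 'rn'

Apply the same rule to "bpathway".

hy

Looking at the pairs, the operation is to move the first 2 characters to the end (rotate left by 2), then keep one character in every 3, starting at position 3 (positions 3rd, 6th, 9th, ...).
Working it through for "bpathway": intermediate "athwaybp", final "hy".
(Check on "pdrought": → "roughtpd" → "ut" ✓)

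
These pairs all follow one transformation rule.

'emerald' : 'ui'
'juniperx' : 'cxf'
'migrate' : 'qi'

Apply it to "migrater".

Each output is the input with this applied: shift every letter 8 places forward in the alphabet (wrapping around), then keep one character in every 3, starting at position 2 (positions 2nd, 5th, 8th, ...).
On "migrater": the first step gives "uqozibmz", and the second then gives "qiz".

qiz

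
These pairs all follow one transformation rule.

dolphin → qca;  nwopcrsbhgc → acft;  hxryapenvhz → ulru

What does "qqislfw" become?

dfj

What's happening: keep one character in every 3, starting at position 1 (positions 1st, 4th, 7th, ...), then shift every letter 13 places forward in the alphabet (wrapping around) — i.e. ROT13.
For "qqislfw" the result is "dfj".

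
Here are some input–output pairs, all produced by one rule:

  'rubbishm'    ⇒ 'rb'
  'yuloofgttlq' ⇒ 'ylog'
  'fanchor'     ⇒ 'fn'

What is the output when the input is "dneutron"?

de

Looking at the pairs, the operation is to keep every other character starting from the first (positions 1st, 3rd, 5th, ...), then delete the last 2 characters.
So "dneutron" becomes "de".
(Check on "rubbishm": → "rbih" → "rb" ✓)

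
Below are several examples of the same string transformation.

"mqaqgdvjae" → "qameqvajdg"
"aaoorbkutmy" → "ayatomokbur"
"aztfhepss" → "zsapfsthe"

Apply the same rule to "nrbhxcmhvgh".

The transformation: swap each adjacent pair of characters (1↔2, 3↔4, ...), then take characters alternately from the front and the back (1st, last, 2nd, 2nd-last, ...).
"nrbhxcmhvgh" → "rnhbcxhmgvh" → "rhnvhgbmchx".

rhnvhgbmchx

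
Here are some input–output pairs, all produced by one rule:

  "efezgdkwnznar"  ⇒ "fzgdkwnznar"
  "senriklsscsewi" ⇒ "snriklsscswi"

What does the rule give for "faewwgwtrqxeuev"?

fawwgwtrqxuv

The pattern: remove every "e".
On "faewwgwtrqxeuev" that produces "fawwgwtrqxuv".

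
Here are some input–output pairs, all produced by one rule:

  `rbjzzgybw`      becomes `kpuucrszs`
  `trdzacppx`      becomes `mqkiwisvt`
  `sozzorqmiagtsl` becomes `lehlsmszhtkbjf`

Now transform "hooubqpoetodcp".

aihvhwnhumjxih

Looking at the pairs, the operation is to shift every letter 7 places backward in the alphabet (wrapping around), then take characters alternately from the front and the back (1st, last, 2nd, 2nd-last, ...).
So "hooubqpoetodcp" becomes "aihvhwnhumjxih".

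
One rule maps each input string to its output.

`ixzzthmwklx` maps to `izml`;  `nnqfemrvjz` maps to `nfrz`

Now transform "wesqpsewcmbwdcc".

The pattern: keep one character in every 3, starting at position 1 (positions 1st, 4th, 7th, ...).
So "wesqpsewcmbwdcc" becomes "wqemd".

wqemd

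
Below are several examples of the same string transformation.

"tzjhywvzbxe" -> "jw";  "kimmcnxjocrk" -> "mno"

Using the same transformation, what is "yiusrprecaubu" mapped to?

The rule is to delete the last 3 characters, then keep one character in every 3, starting at position 3 (positions 3rd, 6th, 9th, ...).
Starting from "yiusrprecaubu": after the first operation, "yiusrpreca"; after the second, "upc".

upc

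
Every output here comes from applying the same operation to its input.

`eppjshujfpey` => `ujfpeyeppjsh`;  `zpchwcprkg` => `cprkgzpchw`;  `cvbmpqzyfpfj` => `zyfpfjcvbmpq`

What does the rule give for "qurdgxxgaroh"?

The pattern: swap the front and back halves of the string.
Applying that to "qurdgxxgaroh" gives "xgarohqurdgx".

xgarohqurdgx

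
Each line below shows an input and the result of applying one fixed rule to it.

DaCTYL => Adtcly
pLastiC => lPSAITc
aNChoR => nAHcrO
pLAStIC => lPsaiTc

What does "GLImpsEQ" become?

lgMiSPqe

In each case the input is transformed by: flip the case of every letter, then swap each adjacent pair of characters (1↔2, 3↔4, ...).
Working it through for "GLImpsEQ": intermediate "gliMPSeq", final "lgMiSPqe".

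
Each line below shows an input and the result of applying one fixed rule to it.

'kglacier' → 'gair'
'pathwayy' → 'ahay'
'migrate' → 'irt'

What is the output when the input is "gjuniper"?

jnpr

The pattern: keep every other character starting from the second (positions 2nd, 4th, 6th, ...).
For "gjuniper" the result is "jnpr".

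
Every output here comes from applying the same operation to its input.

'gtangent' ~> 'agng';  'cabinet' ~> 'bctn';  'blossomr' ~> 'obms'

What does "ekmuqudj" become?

medq

What's happening: keep every other character starting from the first (positions 1st, 3rd, 5th, ...), then swap each adjacent pair of characters (1↔2, 3↔4, ...).
For "ekmuqudj", step one produces "emqd"; step two turns that into "medq".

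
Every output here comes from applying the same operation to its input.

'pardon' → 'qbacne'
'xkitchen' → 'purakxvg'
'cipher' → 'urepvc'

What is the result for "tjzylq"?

The pattern: swap the front and back halves of the string, then shift every letter 13 places forward in the alphabet (wrapping around) — i.e. ROT13.
Applying that to "tjzylq" gives "lydgwm".
(Check on "cipher": → "hercip" → "urepvc" ✓)

lydgwm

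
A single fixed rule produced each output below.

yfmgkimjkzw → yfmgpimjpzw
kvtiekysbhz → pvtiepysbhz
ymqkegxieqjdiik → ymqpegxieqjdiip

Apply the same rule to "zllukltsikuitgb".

zllupltsipuitgb

Rule — replace every "k" with "p".
For "zllukltsikuitgb" the result is "zllupltsipuitgb".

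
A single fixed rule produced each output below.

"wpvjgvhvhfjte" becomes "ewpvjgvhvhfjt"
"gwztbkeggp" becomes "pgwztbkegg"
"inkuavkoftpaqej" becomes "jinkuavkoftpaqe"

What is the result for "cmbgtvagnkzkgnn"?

ncmbgtvagnkzkgn

Each output is the input with this applied: move the last character to the front.
"cmbgtvagnkzkgnn" → "ncmbgtvagnkzkgn".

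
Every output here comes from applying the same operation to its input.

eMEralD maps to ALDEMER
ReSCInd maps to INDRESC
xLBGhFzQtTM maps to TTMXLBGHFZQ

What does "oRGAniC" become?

In each case the input is transformed by: move the last 3 characters to the front (rotate right by 3), then convert every letter to uppercase.
For "oRGAniC", step one produces "niCoRGA"; step two turns that into "NICORGA".

NICORGA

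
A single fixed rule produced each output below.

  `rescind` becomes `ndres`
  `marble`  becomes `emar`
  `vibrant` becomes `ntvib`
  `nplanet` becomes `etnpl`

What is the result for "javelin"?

The pattern: move the first 3 characters to the end (rotate left by 3), then delete the first 2 characters.
"javelin" → "elinjav" → "injav".

injav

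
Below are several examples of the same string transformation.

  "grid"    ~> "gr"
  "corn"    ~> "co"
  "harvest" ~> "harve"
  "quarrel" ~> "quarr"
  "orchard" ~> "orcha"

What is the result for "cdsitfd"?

cdsit

The pattern: delete the last 2 characters.
Doing the same to "cdsitfd": "cdsit".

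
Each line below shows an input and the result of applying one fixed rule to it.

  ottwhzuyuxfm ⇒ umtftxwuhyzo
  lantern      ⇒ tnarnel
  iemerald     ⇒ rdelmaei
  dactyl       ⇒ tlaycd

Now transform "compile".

Rule — take characters alternately from the front and the back (1st, last, 2nd, 2nd-last, ...), then swap the first and last characters.
Starting from "compile": after the first operation, "ceolmip"; after the second, "peolmic".

peolmic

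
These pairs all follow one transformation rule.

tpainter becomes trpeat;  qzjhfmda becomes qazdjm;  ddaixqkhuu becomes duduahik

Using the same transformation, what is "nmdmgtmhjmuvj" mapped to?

The rule is to take characters alternately from the front and the back (1st, last, 2nd, 2nd-last, ...), then delete the last 2 characters.
On "nmdmgtmhjmuvj": the first step gives "njmvdummgjthm", and the second then gives "njmvdummgjt".

njmvdummgjt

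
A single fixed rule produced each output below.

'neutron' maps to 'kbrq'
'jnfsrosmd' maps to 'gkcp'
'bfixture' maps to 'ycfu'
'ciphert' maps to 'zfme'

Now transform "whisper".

tefp

What's happening: shift every letter 3 places backward in the alphabet (wrapping around), then keep only the first 4 characters.
For "whisper", step one produces "tefpmbo"; step two turns that into "tefp".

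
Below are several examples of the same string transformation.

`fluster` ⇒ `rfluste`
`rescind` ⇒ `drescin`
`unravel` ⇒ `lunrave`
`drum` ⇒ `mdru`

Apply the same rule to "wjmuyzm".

What's happening: move the last character to the front.
Applying that to "wjmuyzm" gives "mwjmuyz".

mwjmuyz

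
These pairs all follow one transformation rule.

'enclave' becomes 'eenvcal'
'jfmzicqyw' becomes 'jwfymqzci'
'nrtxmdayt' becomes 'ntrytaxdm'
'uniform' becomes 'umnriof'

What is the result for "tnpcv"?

In each case the input is transformed by: take characters alternately from the front and the back (1st, last, 2nd, 2nd-last, ...).
"tnpcv" → "tvncp".

tvncp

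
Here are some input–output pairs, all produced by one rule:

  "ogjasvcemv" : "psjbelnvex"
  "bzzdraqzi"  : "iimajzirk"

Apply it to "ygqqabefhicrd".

Looking at the pairs, the operation is to shift every letter 9 places forward in the alphabet (wrapping around), then move the first character to the end.
For "ygqqabefhicrd", step one produces "hpzzjknoqrlam"; step two turns that into "pzzjknoqrlamh".

pzzjknoqrlamh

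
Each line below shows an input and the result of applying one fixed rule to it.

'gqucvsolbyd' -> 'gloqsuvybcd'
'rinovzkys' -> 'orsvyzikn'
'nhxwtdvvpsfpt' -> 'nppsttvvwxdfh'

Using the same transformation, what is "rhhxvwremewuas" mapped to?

hhmrrsuvwwxaee

Each output is the input with this applied: sort the characters into alphabetical order, then move the first 3 characters to the end (rotate left by 3).
For "rhhxvwremewuas" the result is "hhmrrsuvwwxaee".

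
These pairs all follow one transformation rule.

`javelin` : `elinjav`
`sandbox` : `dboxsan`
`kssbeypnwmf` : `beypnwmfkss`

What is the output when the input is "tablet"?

lettab

Rule — move the first 3 characters to the end (rotate left by 3).
On "tablet" that produces "lettab".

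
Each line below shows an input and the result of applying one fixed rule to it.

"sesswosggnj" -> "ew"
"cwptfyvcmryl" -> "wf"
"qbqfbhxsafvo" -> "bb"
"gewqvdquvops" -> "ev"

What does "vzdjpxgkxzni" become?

zp

What's happening: keep one character in every 3, starting at position 2 (positions 2nd, 5th, 8th, ...), then keep only the first 2 characters.
So "vzdjpxgkxzni" becomes "zp".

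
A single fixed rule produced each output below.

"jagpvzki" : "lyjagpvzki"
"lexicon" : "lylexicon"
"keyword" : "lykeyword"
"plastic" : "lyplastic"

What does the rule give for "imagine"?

The rule is to prepend "ly".
"imagine" → "lyimagine".

lyimagine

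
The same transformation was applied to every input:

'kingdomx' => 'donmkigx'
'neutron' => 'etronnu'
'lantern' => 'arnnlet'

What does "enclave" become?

anleecv

In each case the input is transformed by: sort the characters into reverse alphabetical order, then swap the first and last characters.
Applying both steps to "enclave": "vnleeca", then "anleecv".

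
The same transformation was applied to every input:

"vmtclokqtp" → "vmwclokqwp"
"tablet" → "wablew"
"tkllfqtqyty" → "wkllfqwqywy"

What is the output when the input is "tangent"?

The transformation: replace every "t" with "w".
"tangent" → "wangenw".

wangenw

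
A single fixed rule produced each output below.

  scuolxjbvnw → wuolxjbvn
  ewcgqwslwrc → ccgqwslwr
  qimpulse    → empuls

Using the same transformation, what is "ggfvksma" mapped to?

The transformation: delete the first 2 characters, then move the last character to the front.
"ggfvksma" → "fvksma" → "afvksm".

afvksm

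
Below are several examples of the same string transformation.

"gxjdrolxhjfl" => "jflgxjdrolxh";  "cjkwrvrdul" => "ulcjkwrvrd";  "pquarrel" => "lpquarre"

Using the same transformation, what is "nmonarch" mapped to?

hnmonarc

What's happening: move the first 3 characters to the end (rotate left by 3), then swap the front and back halves of the string.
For "nmonarch", step one produces "narchnmo"; step two turns that into "hnmonarc".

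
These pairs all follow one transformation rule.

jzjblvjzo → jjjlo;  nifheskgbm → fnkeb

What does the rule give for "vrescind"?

evnc

What's happening: keep every other character starting from the first (positions 1st, 3rd, 5th, ...), then swap each adjacent pair of characters (1↔2, 3↔4, ...).
On "vrescind": the first step gives "vecn", and the second then gives "evnc".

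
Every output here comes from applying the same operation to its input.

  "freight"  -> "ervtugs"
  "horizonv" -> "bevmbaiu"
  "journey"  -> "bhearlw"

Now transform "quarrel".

hneeryd

The transformation: shift every letter 13 places forward in the alphabet (wrapping around) — i.e. ROT13, then move the first character to the end.
For "quarrel", step one produces "dhneery"; step two turns that into "hneeryd".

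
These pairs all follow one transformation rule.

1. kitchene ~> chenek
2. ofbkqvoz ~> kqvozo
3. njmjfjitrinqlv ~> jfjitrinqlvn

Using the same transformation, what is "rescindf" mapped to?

Rule — move the first 3 characters to the end (rotate left by 3), then delete the last 2 characters.
For "rescindf" the result is "cindfr".

cindfr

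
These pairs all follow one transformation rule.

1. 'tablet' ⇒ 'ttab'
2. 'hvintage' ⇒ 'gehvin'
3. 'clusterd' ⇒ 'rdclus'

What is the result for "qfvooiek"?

ekqfvo

In each case the input is transformed by: swap the front and back halves of the string, then delete the first 2 characters.
So "qfvooiek" becomes "ekqfvo".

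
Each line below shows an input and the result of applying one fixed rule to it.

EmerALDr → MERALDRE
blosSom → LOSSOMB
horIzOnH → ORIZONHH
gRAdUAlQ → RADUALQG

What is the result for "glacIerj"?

Each output is the input with this applied: move the first character to the end, then convert every letter to uppercase.
"glacIerj" → "lacIerjg" → "LACIERJG".

LACIERJG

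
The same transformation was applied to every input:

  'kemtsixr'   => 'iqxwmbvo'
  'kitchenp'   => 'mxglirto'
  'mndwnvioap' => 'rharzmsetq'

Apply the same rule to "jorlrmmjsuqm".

Each output is the input with this applied: shift every letter 4 places forward in the alphabet (wrapping around), then move the first character to the end.
"jorlrmmjsuqm" → "svpvqqnwyuqn".

svpvqqnwyuqn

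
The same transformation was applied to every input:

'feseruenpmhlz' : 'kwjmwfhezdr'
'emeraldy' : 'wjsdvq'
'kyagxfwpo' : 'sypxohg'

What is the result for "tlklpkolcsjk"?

cdhcgdukbc

Looking at the pairs, the operation is to delete the first 2 characters, then shift every letter 8 places backward in the alphabet (wrapping around).
For "tlklpkolcsjk", step one produces "klpkolcsjk"; step two turns that into "cdhcgdukbc".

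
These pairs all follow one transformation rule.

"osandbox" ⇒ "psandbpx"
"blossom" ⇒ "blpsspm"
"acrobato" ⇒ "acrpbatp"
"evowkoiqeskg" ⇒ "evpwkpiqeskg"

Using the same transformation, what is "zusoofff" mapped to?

zusppfff

The pattern: replace every "o" with "p".
Doing the same to "zusoofff": "zusppfff".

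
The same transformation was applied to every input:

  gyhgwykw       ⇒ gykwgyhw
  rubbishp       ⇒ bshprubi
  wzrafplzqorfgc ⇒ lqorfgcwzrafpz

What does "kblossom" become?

Looking at the pairs, the operation is to swap the front and back halves of the string, then swap the first and last characters.
On "kblossom": the first step gives "ssomkblo", and the second then gives "osomkbls".

osomkbls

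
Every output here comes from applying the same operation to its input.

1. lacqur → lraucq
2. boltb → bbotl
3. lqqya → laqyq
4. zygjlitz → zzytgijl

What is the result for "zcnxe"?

zecxn

Each output is the input with this applied: take characters alternately from the front and the back (1st, last, 2nd, 2nd-last, ...).
Applying that to "zcnxe" gives "zecxn".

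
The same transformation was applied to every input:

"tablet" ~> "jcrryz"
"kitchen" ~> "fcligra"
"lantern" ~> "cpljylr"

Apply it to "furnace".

yacdspl

Rule — shift every letter 2 places backward in the alphabet (wrapping around), then move the last 3 characters to the front (rotate right by 3).
On "furnace": the first step gives "dsplyac", and the second then gives "yacdspl".
(Check on "tablet": → "ryzjcr" → "jcrryz" ✓)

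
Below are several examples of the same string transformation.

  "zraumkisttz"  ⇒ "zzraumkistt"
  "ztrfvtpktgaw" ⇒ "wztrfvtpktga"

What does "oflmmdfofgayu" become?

uoflmmdfofgay

What's happening: move the last character to the front.
"oflmmdfofgayu" → "uoflmmdfofgay".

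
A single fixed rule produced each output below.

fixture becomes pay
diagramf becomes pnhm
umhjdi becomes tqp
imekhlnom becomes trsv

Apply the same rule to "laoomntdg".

hvuk

Looking at the pairs, the operation is to shift every letter 7 places forward in the alphabet (wrapping around), then keep every other character starting from the second (positions 2nd, 4th, 6th, ...).
Working it through for "laoomntdg": intermediate "shvvtuakn", final "hvuk".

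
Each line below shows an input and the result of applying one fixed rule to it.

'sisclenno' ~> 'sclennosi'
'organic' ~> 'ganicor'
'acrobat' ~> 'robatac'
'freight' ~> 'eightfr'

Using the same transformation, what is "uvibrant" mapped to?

What's happening: move the first 2 characters to the end (rotate left by 2).
On "uvibrant" that produces "ibrantuv".

ibrantuv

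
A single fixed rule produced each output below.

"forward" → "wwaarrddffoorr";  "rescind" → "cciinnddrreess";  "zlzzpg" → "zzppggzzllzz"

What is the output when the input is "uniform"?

In each case the input is transformed by: move the first 3 characters to the end (rotate left by 3), then double every character.
For "uniform", step one produces "formuni"; step two turns that into "ffoorrmmuunnii".

ffoorrmmuunnii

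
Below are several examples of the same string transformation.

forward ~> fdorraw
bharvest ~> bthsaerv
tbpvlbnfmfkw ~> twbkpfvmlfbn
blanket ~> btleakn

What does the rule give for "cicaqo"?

coiqca

Looking at the pairs, the operation is to take characters alternately from the front and the back (1st, last, 2nd, 2nd-last, ...).
Applying that to "cicaqo" gives "coiqca".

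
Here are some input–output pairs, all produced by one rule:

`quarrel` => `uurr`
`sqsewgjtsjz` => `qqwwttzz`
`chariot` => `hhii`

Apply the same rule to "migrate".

The rule is to keep one character in every 3, starting at position 2 (positions 2nd, 5th, 8th, ...), then double every character.
For "migrate", step one produces "ia"; step two turns that into "iiaa".

iiaa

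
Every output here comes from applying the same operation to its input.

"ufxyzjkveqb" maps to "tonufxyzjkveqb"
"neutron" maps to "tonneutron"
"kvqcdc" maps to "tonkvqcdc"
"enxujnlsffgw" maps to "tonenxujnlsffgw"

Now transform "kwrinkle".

Each output is the input with this applied: prepend "ton".
Applying that to "kwrinkle" gives "tonkwrinkle".

tonkwrinkle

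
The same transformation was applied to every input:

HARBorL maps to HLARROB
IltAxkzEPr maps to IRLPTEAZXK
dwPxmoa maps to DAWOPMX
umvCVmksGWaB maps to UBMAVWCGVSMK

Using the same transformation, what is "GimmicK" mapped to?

The pattern: take characters alternately from the front and the back (1st, last, 2nd, 2nd-last, ...), then convert every letter to uppercase.
Starting from "GimmicK": after the first operation, "GKicmim"; after the second, "GKICMIM".

GKICMIM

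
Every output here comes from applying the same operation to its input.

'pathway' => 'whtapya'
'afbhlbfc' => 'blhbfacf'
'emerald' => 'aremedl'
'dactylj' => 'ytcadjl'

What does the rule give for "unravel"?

The rule is to move the last 2 characters to the front (rotate right by 2), then reverse the string.
"unravel" → "elunrav" → "varnule".

varnule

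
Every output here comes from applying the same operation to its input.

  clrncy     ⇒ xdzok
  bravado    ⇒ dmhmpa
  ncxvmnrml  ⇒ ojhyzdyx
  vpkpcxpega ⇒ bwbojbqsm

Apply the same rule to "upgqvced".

The pattern: shift every letter 12 places forward in the alphabet (wrapping around), then delete the first character.
For "upgqvced", step one produces "gbschoqp"; step two turns that into "bschoqp".

bschoqp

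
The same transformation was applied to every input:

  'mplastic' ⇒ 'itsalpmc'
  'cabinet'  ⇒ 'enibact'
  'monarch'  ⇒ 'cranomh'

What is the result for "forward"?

rawrofd

What's happening: reverse the string, then move the first character to the end.
Starting from "forward": after the first operation, "drawrof"; after the second, "rawrofd".
(Check on "mplastic": → "citsalpm" → "itsalpmc" ✓)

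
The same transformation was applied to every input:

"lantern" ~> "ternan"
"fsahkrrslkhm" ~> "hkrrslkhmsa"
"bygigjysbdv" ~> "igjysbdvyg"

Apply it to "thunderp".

The pattern: delete the first character, then move the first 2 characters to the end (rotate left by 2).
Working it through for "thunderp": intermediate "hunderp", final "nderphu".

nderphu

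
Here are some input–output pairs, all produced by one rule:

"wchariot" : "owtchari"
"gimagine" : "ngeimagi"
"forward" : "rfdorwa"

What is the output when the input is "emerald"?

ledmera

Each output is the input with this applied: swap the first and last characters, then move the last 2 characters to the front (rotate right by 2).
For "emerald" the result is "ledmera".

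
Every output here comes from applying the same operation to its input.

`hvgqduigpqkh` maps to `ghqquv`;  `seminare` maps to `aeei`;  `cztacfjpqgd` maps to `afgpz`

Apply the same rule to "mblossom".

The rule is to keep every other character starting from the second (positions 2nd, 4th, 6th, ...), then sort the characters into alphabetical order.
Working it through for "mblossom": intermediate "bosm", final "bmos".

bmos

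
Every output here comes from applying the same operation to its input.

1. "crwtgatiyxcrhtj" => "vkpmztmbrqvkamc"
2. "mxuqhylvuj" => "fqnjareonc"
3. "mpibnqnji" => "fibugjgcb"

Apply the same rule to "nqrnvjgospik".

In each case the input is transformed by: shift every letter 7 places backward in the alphabet (wrapping around).
So "nqrnvjgospik" becomes "gjkgoczhlibd".

gjkgoczhlibd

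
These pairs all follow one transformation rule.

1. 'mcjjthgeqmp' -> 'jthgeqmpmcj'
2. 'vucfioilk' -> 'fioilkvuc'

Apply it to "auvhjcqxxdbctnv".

What's happening: move the first 3 characters to the end (rotate left by 3).
Doing the same to "auvhjcqxxdbctnv": "hjcqxxdbctnvauv".

hjcqxxdbctnvauv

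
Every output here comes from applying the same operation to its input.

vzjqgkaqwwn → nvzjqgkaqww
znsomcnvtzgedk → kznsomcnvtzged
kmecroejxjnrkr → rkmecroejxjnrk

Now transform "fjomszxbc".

The pattern: move the last character to the front.
Doing the same to "fjomszxbc": "cfjomszxb".

cfjomszxb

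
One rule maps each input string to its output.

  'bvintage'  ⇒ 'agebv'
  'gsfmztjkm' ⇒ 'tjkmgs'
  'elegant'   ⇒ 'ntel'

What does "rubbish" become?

shru

The pattern: move the first 2 characters to the end (rotate left by 2), then delete the first 3 characters.
Starting from "rubbish": after the first operation, "bbishru"; after the second, "shru".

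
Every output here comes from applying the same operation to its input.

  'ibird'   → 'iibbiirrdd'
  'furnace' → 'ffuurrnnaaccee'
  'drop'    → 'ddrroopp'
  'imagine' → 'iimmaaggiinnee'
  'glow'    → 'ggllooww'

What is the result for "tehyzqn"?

The rule is to double every character.
Doing the same to "tehyzqn": "tteehhyyzzqqnn".

tteehhyyzzqqnn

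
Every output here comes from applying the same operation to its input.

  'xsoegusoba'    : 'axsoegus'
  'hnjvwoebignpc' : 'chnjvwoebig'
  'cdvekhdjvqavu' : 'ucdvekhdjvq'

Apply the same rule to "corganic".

The pattern: move the last character to the front, then delete the last 2 characters.
"corganic" → "ccorgani" → "ccorga".

ccorga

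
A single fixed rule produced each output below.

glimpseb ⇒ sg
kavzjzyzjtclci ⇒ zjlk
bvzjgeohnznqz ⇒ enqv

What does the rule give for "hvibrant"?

The rule is to move the first 3 characters to the end (rotate left by 3), then keep one character in every 3, starting at position 3 (positions 3rd, 6th, 9th, ...).
On "hvibrant": the first step gives "branthvi", and the second then gives "ah".
(Check on "glimpseb": → "mpsebgli" → "sg" ✓)

ah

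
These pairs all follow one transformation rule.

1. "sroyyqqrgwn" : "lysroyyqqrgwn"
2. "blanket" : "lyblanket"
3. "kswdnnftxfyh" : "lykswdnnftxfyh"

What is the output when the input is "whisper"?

What's happening: prepend "ly".
"whisper" → "lywhisper".

lywhisper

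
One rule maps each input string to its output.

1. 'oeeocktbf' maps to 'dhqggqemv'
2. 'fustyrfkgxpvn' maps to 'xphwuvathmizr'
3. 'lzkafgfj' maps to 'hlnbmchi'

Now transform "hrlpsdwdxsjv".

lxjtnrufyfzu

The rule is to move the last 2 characters to the front (rotate right by 2), then shift every letter 2 places forward in the alphabet (wrapping around).
Applying both steps to "hrlpsdwdxsjv": "jvhrlpsdwdxs", then "lxjtnrufyfzu".
(Check on "fustyrfkgxpvn": → "vnfustyrfkgxp" → "xphwuvathmizr" ✓)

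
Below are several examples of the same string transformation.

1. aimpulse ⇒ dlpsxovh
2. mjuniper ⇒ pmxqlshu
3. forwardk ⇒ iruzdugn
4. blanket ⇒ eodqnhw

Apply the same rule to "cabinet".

fdelqhw

What's happening: shift every letter 3 places forward in the alphabet (wrapping around).
Applying that to "cabinet" gives "fdelqhw".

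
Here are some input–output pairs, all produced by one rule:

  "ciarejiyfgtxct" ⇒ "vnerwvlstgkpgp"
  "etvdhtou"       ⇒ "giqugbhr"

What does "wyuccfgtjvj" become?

Each output is the input with this applied: move the first character to the end, then shift every letter 13 places forward in the alphabet (wrapping around) — i.e. ROT13.
Starting from "wyuccfgtjvj": after the first operation, "yuccfgtjvjw"; after the second, "lhppstgwiwj".

lhppstgwiwj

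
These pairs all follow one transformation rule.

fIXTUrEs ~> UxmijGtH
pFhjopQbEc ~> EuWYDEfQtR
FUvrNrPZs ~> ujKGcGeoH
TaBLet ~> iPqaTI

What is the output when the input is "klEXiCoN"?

The rule is to flip the case of every letter, then shift every letter 11 places backward in the alphabet (wrapping around).
Working it through for "klEXiCoN": intermediate "KLexIcOn", final "ZAtmXrDc".
(Check on "FUvrNrPZs": → "fuVRnRpzS" → "ujKGcGeoH" ✓)

ZAtmXrDc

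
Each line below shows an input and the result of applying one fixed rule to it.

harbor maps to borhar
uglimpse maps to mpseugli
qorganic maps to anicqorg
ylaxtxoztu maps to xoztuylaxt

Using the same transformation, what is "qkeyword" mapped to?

The pattern: swap the front and back halves of the string.
On "qkeyword" that produces "wordqkey".

wordqkey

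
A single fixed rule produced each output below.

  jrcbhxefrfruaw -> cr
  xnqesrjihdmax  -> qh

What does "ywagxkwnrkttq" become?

Looking at the pairs, the operation is to keep every other character starting from the first (positions 1st, 3rd, 5th, ...), then keep one character in every 3, starting at position 2 (positions 2nd, 5th, 8th, ...).
Starting from "ywagxkwnrkttq": after the first operation, "yaxwrtq"; after the second, "ar".

ar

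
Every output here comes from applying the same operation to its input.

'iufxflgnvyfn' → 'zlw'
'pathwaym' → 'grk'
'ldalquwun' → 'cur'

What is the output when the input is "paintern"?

grz

What's happening: shift every letter 9 places backward in the alphabet (wrapping around), then keep only the first 3 characters.
On "paintern": the first step gives "grzekvie", and the second then gives "grz".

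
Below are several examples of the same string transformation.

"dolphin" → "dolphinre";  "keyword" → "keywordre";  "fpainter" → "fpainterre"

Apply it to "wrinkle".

The pattern: append "re".
For "wrinkle" the result is "wrinklere".

wrinklere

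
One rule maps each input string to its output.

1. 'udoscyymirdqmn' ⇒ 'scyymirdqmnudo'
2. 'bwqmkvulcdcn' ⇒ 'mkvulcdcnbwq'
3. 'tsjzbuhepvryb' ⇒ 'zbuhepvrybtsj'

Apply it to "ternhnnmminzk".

The pattern: move the first 3 characters to the end (rotate left by 3).
Doing the same to "ternhnnmminzk": "nhnnmminzkter".

nhnnmminzkter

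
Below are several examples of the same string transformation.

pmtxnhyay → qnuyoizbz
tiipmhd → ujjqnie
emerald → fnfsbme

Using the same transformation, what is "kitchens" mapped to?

Each output is the input with this applied: shift every letter 1 place forward in the alphabet (wrapping around).
On "kitchens" that produces "ljudifot".

ljudifot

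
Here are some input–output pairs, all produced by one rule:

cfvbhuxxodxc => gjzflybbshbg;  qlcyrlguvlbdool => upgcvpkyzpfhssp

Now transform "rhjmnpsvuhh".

vlnqrtwzyll

The rule is to shift every letter 4 places forward in the alphabet (wrapping around).
Applying that to "rhjmnpsvuhh" gives "vlnqrtwzyll".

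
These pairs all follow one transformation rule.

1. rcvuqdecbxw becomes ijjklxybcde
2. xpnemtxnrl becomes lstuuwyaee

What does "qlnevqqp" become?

The transformation: sort the characters into alphabetical order, then shift every letter 7 places forward in the alphabet (wrapping around).
Applying both steps to "qlnevqqp": "elnpqqqv", then "lsuwxxxc".
(Check on "rcvuqdecbxw": → "bccdeqruvwx" → "ijjklxybcde" ✓)

lsuwxxxc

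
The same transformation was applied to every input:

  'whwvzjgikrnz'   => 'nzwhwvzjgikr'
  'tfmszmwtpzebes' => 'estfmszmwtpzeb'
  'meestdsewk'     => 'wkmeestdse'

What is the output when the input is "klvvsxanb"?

nbklvvsxa

The transformation: move the last 2 characters to the front (rotate right by 2).
So "klvvsxanb" becomes "nbklvvsxa".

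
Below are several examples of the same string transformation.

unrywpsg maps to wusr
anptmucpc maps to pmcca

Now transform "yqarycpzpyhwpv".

yypppha

The pattern: keep every other character starting from the first (positions 1st, 3rd, 5th, ...), then sort the characters into reverse alphabetical order.
For "yqarycpzpyhwpv", step one produces "yaypphp"; step two turns that into "yypppha".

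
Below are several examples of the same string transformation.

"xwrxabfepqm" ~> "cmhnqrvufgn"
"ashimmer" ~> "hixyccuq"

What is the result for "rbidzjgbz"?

prytpzwrh

The rule is to shift every letter 10 places backward in the alphabet (wrapping around), then swap the first and last characters.
On "rbidzjgbz": the first step gives "hrytpzwrp", and the second then gives "prytpzwrh".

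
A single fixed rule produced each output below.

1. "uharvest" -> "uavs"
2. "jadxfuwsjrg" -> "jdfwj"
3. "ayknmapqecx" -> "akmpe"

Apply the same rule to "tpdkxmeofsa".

tdxef

The transformation: move the last character to the front, then keep every other character starting from the second (positions 2nd, 4th, 6th, ...).
On "tpdkxmeofsa": the first step gives "atpdkxmeofs", and the second then gives "tdxef".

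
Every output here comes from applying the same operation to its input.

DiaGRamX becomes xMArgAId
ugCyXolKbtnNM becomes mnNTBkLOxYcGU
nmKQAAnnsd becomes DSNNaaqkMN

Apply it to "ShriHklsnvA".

Rule — reverse the string, then flip the case of every letter.
So "ShriHklsnvA" becomes "aVNSLKhIRHs".

aVNSLKhIRHs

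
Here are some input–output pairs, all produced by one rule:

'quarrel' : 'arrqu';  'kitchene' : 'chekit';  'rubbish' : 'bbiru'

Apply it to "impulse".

Rule — delete the last 2 characters, then move the last 3 characters to the front (rotate right by 3).
On "impulse": the first step gives "impul", and the second then gives "pulim".
(Check on "kitchene": → "kitche" → "chekit" ✓)

pulim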